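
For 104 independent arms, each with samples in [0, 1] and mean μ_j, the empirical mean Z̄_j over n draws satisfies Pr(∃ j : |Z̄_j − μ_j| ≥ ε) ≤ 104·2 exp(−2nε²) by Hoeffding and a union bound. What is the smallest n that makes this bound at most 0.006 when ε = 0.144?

Need 2·104·exp(−2nε²) ≤ 0.006, i.e. exp(−2nε²) ≤ 0.006/208.
So 2nε² ≥ ln(208/0.006) = 10.453534.
Hence n ≥ 10.453534/(2·0.144²) = 252.062.
The smallest integer n is 253.

253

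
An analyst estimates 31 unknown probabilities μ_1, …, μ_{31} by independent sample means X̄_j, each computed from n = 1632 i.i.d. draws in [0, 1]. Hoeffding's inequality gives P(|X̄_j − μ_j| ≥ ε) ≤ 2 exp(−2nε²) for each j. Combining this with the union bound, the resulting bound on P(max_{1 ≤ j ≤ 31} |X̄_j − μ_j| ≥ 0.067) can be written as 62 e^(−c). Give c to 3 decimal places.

Union bound over the 31 events: P(max_{1 ≤ j ≤ 31} |X̄_j − μ_j| ≥ 0.067) ≤ 31·2·exp(−2nε²) = 62 exp(−2·1632·0.067²).
So c = 2·1632·0.067² = 14.6521.

14.652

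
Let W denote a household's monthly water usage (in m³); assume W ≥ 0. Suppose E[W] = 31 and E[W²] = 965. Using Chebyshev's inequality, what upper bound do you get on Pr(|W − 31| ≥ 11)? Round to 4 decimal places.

0.0331

Var(W) = E[W²] − (E[W])² = 965 − 961 = 4.
Chebyshev's inequality: Pr(|W − μ| ≥ t) ≤ Var(W)/t² = 4/121 = 0.0331.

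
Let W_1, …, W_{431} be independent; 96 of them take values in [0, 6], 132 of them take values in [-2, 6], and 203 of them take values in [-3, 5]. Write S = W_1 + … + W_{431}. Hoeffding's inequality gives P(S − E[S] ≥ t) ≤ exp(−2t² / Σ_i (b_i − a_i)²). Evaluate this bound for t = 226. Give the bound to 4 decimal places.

0.0165

Σ(b_i − a_i)² = 96·6² + 132·8² + 203·8² = 24896.
Exponent = 2·226² / 24896 = 4.10315.
Bound = exp(−4.10315) = 0.01652.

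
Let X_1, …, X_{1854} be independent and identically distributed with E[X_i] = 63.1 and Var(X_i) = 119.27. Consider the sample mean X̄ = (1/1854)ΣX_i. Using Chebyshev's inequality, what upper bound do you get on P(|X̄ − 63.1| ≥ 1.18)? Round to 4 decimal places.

0.0462

Var(X̄) = Var(X_i)/n = 119.27/1854 = 0.064331.
Chebyshev: P(|X̄ − 63.1| ≥ 1.18) ≤ Var(X̄)/(1.18)² = 119.27/(1854·1.18²) = 0.0462.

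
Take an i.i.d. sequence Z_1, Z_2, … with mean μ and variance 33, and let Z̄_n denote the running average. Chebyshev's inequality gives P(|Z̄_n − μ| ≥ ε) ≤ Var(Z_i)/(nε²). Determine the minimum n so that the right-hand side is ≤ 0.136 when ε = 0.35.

1981

Require 33/(n·0.35²) ≤ 0.136, i.e. n ≥ 33/(0.136·0.35²) = 1980.792.
The smallest integer n is 1981.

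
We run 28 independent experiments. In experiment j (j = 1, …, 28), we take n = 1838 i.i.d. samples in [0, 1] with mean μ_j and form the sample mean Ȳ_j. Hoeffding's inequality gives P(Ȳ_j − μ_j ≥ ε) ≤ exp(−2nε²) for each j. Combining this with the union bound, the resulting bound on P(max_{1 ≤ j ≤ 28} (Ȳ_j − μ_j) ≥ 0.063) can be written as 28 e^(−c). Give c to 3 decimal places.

14.590

Union bound over the 28 events: P(max_{1 ≤ j ≤ 28} (Ȳ_j − μ_j) ≥ 0.063) ≤ 28·exp(−2nε²) = 28 exp(−2·1838·0.063²).
So c = 2·1838·0.063² = 14.5900.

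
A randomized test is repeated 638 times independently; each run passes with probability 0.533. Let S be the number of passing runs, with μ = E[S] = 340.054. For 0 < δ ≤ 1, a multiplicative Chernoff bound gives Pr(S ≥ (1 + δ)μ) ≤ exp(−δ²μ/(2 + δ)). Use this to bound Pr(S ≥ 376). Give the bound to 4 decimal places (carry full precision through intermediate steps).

0.1646

Write 376 = (1 + δ)μ, so δ = 376/340.054 − 1 = 0.1057067…
Then the exponent is δ²μ/(2 + δ) = (376 − μ)² / (μ·(2 + δ)) = 1.804494.
Bound = exp(−1.804494) = 0.16456.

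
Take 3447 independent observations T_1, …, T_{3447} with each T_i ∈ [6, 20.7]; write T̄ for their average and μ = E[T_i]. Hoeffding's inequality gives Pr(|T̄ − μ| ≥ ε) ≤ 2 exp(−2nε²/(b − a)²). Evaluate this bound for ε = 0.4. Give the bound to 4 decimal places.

Exponent: 2nε²/(b − a)² = 2·3447·0.4² / 14.7² = 5.10454.
Bound = 2·exp(−5.10454) = 0.01214.

0.0121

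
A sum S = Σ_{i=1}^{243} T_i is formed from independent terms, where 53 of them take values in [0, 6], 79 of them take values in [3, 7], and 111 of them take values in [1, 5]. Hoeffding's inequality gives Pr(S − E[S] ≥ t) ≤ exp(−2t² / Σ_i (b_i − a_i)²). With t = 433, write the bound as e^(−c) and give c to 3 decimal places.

75.784

Σ(b_i − a_i)² = 53·6² + 79·4² + 111·4² = 4948.
c = 2t² / 4948 = 2·433² / 4948 = 75.7838.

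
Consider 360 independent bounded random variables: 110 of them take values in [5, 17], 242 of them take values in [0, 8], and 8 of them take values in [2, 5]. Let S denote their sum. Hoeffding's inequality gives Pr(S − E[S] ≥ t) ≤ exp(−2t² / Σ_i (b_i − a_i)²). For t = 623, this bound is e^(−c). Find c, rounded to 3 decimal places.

Σ(b_i − a_i)² = 110·12² + 242·8² + 8·3² = 31400.
c = 2t² / 31400 = 2·623² / 31400 = 24.7216.

24.722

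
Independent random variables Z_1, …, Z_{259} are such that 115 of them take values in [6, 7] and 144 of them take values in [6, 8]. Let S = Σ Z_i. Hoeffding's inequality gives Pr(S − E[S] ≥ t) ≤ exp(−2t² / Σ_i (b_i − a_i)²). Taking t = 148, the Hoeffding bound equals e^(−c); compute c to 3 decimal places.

63.398

Σ(b_i − a_i)² = 115·1² + 144·2² = 691.
c = 2t² / 691 = 2·148² / 691 = 63.3980.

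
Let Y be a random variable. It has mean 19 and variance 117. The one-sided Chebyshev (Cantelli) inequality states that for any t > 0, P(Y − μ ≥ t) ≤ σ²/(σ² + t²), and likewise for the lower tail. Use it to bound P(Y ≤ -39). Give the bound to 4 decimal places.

Here σ² = 117 and t = 58, so σ² + t² = 3481.
Cantelli's bound: 117/3481 = 0.0336.

0.0336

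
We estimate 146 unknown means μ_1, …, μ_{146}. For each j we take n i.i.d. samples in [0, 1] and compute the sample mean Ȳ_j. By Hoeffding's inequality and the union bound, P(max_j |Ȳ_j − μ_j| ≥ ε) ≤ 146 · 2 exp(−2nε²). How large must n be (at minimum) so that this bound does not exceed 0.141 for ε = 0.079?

612

Need 2·146·exp(−2nε²) ≤ 0.141, i.e. exp(−2nε²) ≤ 0.141/292.
So 2nε² ≥ ln(292/0.141) = 7.635749.
Hence n ≥ 7.635749/(2·0.079²) = 611.741.
The smallest integer n is 612.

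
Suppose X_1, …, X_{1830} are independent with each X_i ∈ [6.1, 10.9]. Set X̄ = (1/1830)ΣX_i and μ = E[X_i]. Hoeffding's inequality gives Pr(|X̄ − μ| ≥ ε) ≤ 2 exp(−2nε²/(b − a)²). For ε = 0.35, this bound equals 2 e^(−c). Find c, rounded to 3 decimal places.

c = 2nε²/(b − a)² = 2·1830·0.35² / 4.8² = 19.4596.

19.460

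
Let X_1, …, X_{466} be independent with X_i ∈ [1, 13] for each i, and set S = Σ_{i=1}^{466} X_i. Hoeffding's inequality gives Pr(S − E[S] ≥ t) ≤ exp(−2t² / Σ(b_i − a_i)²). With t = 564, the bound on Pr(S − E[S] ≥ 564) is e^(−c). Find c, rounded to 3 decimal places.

9.481

Σ(b_i − a_i)² = 466·(12)² = 67104.
c = 2t²/67104 = 2·564²/67104 = 9.4807.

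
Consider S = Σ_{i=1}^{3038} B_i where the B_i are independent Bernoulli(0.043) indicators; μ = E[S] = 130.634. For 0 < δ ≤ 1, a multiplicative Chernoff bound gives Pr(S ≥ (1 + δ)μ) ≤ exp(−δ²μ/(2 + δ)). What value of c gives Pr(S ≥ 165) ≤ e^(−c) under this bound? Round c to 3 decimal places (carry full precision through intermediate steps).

Write 165 = (1 + δ)μ, so δ = 165/130.634 − 1 = 0.2630709…
Then the exponent is δ²μ/(2 + δ) = (165 − μ)² / (μ·(2 + δ)) = 3.994879.

3.995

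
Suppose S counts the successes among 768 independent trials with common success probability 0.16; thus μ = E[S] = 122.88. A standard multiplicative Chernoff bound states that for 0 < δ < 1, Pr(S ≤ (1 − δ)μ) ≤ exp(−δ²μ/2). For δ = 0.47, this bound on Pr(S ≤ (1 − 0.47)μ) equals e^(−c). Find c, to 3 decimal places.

c = δ²μ/2 = 0.47²·122.88/2 = 13.5721.

13.572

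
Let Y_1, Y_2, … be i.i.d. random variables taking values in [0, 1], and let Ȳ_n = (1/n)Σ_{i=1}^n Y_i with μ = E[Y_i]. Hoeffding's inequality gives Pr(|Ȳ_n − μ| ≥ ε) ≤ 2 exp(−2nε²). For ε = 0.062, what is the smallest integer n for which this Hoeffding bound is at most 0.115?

Require 2·exp(−2nε²) ≤ 0.115, i.e. 2nε² ≥ ln(2/0.115) = 2.855970.
So n ≥ 2.855970 / (2·0.062²) = 371.484.
The smallest integer n is 372.

372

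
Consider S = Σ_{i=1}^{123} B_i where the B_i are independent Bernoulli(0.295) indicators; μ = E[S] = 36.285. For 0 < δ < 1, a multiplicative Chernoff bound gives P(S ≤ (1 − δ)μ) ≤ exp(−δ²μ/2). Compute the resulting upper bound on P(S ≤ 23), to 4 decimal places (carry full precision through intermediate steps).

Write 23 = (1 − δ)μ, so δ = 1 − 23/36.285 = 0.3661293…
Then the exponent is δ²μ/2 = (μ − 23)²/(2μ) = 2.432014.
Bound = exp(−2.432014) = 0.08786.

0.0879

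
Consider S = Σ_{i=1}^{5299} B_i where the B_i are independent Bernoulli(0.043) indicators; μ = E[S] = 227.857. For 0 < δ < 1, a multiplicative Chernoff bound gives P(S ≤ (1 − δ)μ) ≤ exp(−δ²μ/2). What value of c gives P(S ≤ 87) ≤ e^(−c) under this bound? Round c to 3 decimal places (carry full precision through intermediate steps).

Write 87 = (1 − δ)μ, so δ = 1 − 87/227.857 = 0.6181816…
Then the exponent is δ²μ/2 = (μ − 87)²/(2μ) = 43.537601.

43.538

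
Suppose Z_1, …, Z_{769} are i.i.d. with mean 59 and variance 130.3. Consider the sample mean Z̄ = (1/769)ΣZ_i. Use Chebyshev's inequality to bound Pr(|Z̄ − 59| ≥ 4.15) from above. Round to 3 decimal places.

Var(Z̄) = Var(Z_i)/n = 130.3/769 = 0.16944.
Chebyshev: Pr(|Z̄ − 59| ≥ 4.15) ≤ Var(Z̄)/(4.15)² = 130.3/(769·4.15²) = 0.0098.

0.010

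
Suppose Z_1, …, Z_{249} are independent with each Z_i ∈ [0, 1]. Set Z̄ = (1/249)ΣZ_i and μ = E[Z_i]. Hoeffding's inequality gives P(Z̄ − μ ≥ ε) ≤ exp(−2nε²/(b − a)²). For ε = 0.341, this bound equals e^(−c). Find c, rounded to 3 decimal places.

c = 2nε²/(b − a)² = 2·249·0.341² / 1² = 57.9079.

57.908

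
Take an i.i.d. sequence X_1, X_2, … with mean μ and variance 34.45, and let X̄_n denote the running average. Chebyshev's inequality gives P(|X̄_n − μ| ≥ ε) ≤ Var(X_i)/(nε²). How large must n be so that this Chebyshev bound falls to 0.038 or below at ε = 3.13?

93

Require 34.45/(n·3.13²) ≤ 0.038, i.e. n ≥ 34.45/(0.038·3.13²) = 92.537.
The smallest integer n is 93.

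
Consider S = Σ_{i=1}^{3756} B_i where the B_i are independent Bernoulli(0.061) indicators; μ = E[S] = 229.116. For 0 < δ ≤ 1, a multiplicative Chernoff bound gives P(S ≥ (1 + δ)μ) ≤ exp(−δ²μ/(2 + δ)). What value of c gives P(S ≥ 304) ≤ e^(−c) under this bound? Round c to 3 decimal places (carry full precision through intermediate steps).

10.519

Write 304 = (1 + δ)μ, so δ = 304/229.116 − 1 = 0.3268388…
Then the exponent is δ²μ/(2 + δ) = (304 − μ)² / (μ·(2 + δ)) = 10.518562.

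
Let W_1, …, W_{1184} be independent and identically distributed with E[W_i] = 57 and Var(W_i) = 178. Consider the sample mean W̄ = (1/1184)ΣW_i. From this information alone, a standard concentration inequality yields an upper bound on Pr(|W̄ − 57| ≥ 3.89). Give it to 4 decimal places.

With mean and variance of each term known, Chebyshev's inequality bounds the deviation of the sum (or sample mean).
Var(W̄) = Var(W_i)/n = 178/1184 = 0.15034.
Chebyshev: Pr(|W̄ − 57| ≥ 3.89) ≤ Var(W̄)/(3.89)² = 178/(1184·3.89²) = 0.0099.

0.0099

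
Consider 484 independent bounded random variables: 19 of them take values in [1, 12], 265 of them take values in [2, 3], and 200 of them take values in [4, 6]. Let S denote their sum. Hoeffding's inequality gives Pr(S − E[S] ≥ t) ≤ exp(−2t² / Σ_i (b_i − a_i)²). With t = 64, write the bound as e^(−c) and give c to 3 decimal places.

2.435

Σ(b_i − a_i)² = 19·11² + 265·1² + 200·2² = 3364.
c = 2t² / 3364 = 2·64² / 3364 = 2.4352.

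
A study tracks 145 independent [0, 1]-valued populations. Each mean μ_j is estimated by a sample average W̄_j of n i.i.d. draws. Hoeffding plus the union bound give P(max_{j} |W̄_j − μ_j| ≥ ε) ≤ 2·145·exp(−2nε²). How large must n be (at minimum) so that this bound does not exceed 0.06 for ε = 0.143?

Need 2·145·exp(−2nε²) ≤ 0.06, i.e. exp(−2nε²) ≤ 0.06/290.
So 2nε² ≥ ln(290/0.06) = 8.483292.
Hence n ≥ 8.483292/(2·0.143²) = 207.426.
The smallest integer n is 208.

208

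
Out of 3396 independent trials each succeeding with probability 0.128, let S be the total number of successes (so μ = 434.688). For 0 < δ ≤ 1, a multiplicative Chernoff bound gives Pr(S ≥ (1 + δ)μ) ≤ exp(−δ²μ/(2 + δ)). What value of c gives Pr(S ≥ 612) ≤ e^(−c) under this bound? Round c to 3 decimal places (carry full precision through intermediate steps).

30.037

Write 612 = (1 + δ)μ, so δ = 612/434.688 − 1 = 0.4079064…
Then the exponent is δ²μ/(2 + δ) = (612 − μ)² / (μ·(2 + δ)) = 30.037170.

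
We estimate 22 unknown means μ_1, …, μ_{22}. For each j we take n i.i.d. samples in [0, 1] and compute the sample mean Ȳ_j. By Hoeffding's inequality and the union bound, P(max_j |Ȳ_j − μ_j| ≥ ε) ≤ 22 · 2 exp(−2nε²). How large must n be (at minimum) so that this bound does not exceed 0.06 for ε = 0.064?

806

Need 2·22·exp(−2nε²) ≤ 0.06, i.e. exp(−2nε²) ≤ 0.06/44.
So 2nε² ≥ ln(44/0.06) = 6.597600.
Hence n ≥ 6.597600/(2·0.064²) = 805.371.
The smallest integer n is 806.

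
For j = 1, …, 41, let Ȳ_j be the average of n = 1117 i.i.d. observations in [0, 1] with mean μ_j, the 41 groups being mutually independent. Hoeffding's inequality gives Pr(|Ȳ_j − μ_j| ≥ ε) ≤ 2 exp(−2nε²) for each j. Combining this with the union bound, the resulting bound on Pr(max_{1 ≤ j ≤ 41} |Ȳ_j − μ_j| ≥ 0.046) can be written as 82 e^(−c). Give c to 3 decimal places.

4.727

Union bound over the 41 events: Pr(max_{1 ≤ j ≤ 41} |Ȳ_j − μ_j| ≥ 0.046) ≤ 41·2·exp(−2nε²) = 82 exp(−2·1117·0.046²).
So c = 2·1117·0.046² = 4.7271.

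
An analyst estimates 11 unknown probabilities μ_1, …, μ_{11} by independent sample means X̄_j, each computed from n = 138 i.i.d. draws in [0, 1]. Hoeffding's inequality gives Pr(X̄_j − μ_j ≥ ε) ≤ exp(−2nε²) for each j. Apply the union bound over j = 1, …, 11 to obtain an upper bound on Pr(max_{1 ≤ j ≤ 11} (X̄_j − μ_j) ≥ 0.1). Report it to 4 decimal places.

0.6962

Per-experiment Hoeffding bound: exp(−2·138·0.1²) = exp(−2.76000) = 0.063292.
Union bound over 11 events: 11·0.063292 = 0.69621.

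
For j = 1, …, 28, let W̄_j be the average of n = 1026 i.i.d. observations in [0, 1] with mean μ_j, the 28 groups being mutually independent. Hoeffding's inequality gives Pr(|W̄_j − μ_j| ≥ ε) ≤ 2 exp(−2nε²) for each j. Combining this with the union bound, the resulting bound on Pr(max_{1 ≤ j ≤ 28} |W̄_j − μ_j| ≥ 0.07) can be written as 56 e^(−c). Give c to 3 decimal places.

Union bound over the 28 events: Pr(max_{1 ≤ j ≤ 28} |W̄_j − μ_j| ≥ 0.07) ≤ 28·2·exp(−2nε²) = 56 exp(−2·1026·0.07²).
So c = 2·1026·0.07² = 10.0548.

10.055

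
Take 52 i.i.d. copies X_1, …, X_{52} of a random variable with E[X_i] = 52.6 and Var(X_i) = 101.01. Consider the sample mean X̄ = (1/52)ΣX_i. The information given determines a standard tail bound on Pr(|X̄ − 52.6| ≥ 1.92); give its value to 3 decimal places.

With mean and variance of each term known, Chebyshev's inequality bounds the deviation of the sum (or sample mean).
Var(X̄) = Var(X_i)/n = 101.01/52 = 1.9425.
Chebyshev: Pr(|X̄ − 52.6| ≥ 1.92) ≤ Var(X̄)/(1.92)² = 101.01/(52·1.92²) = 0.5269.

0.527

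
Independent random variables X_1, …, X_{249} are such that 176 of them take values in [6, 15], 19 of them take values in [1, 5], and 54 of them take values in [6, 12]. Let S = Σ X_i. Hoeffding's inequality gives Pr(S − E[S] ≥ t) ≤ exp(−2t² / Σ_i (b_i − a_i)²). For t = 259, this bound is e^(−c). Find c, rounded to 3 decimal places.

8.129

Σ(b_i − a_i)² = 176·9² + 19·4² + 54·6² = 16504.
c = 2t² / 16504 = 2·259² / 16504 = 8.1291.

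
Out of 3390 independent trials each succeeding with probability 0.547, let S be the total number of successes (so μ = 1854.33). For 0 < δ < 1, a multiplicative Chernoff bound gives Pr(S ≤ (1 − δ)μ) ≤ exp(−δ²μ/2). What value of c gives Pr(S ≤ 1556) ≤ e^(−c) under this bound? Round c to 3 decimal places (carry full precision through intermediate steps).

Write 1556 = (1 − δ)μ, so δ = 1 − 1556/1854.33 = 0.1608829…
Then the exponent is δ²μ/2 = (μ − 1556)²/(2μ) = 23.998099.

23.998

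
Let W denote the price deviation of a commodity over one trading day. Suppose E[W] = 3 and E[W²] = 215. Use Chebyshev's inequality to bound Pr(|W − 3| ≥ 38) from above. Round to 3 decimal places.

Var(W) = E[W²] − (E[W])² = 215 − 9 = 206.
Chebyshev's inequality: Pr(|W − μ| ≥ t) ≤ Var(W)/t² = 206/1444 = 0.1427.

0.143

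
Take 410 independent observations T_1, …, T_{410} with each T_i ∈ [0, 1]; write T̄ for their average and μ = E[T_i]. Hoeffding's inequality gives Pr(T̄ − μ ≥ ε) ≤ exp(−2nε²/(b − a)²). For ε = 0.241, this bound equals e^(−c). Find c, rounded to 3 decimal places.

47.626

c = 2nε²/(b − a)² = 2·410·0.241² / 1² = 47.6264.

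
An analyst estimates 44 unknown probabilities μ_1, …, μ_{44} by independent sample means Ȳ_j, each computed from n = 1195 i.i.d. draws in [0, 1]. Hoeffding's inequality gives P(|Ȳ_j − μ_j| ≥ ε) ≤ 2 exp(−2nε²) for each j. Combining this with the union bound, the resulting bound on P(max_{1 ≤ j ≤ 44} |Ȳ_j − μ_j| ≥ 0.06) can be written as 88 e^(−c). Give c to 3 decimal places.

Union bound over the 44 events: P(max_{1 ≤ j ≤ 44} |Ȳ_j − μ_j| ≥ 0.06) ≤ 44·2·exp(−2nε²) = 88 exp(−2·1195·0.06²).
So c = 2·1195·0.06² = 8.6040.

8.604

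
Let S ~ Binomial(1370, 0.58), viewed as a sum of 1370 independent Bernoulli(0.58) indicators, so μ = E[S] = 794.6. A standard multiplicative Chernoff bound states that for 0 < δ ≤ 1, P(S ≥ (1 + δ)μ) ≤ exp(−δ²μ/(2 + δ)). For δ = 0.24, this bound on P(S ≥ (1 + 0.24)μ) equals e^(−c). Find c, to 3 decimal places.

20.433

c = δ²μ/(2 + δ) = 0.24²·794.6/(2 + 0.24) = 20.4326.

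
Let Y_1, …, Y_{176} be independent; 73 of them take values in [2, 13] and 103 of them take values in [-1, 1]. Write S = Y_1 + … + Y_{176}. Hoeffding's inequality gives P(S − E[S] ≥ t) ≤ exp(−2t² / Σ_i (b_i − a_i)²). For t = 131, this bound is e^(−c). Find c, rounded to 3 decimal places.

3.712

Σ(b_i − a_i)² = 73·11² + 103·2² = 9245.
c = 2t² / 9245 = 2·131² / 9245 = 3.7125.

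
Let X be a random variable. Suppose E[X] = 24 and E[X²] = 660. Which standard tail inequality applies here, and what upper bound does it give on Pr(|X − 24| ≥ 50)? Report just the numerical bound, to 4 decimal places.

The first two moments determine the variance, so Chebyshev's inequality is the sharpest standard bound available.
Var(X) = E[X²] − (E[X])² = 660 − 576 = 84.
Chebyshev's inequality: Pr(|X − μ| ≥ t) ≤ Var(X)/t² = 84/2500 = 0.0336.

0.0336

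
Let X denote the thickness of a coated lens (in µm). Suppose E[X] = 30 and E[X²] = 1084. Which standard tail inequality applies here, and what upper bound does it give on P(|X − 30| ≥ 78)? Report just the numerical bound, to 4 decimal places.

The first two moments determine the variance, so Chebyshev's inequality is the sharpest standard bound available.
Var(X) = E[X²] − (E[X])² = 1084 − 900 = 184.
Chebyshev's inequality: P(|X − μ| ≥ t) ≤ Var(X)/t² = 184/6084 = 0.0302.

0.0302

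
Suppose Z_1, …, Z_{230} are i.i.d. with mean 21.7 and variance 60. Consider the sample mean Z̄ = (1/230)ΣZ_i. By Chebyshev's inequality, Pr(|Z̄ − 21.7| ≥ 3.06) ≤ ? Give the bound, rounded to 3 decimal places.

0.028

Var(Z̄) = Var(Z_i)/n = 60/230 = 0.26087.
Chebyshev: Pr(|Z̄ − 21.7| ≥ 3.06) ≤ Var(Z̄)/(3.06)² = 60/(230·3.06²) = 0.0279.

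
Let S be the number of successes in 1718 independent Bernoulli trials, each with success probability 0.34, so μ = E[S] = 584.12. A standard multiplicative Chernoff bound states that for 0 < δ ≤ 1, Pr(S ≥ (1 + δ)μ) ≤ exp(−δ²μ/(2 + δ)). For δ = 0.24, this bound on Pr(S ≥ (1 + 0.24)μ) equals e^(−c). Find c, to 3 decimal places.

15.020

c = δ²μ/(2 + δ) = 0.24²·584.12/(2 + 0.24) = 15.0202.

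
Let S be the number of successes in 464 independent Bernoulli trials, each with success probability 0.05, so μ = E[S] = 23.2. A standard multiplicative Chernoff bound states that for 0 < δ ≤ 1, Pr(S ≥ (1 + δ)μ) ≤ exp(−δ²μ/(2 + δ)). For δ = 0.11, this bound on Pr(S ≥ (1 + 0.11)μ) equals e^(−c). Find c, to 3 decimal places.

c = δ²μ/(2 + δ) = 0.11²·23.2/(2 + 0.11) = 0.1330.

0.133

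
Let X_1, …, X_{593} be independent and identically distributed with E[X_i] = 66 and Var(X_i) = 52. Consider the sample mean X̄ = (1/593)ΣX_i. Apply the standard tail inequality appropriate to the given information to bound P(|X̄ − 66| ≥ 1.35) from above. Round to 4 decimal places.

With mean and variance of each term known, Chebyshev's inequality bounds the deviation of the sum (or sample mean).
Var(X̄) = Var(X_i)/n = 52/593 = 0.08769.
Chebyshev: P(|X̄ − 66| ≥ 1.35) ≤ Var(X̄)/(1.35)² = 52/(593·1.35²) = 0.0481.

0.0481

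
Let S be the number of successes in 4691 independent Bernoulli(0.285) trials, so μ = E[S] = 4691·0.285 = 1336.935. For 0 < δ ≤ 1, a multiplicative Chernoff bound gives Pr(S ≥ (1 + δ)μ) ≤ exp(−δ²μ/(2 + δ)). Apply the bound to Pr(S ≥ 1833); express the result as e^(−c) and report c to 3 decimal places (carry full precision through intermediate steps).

77.630

Write 1833 = (1 + δ)μ, so δ = 1833/1336.935 − 1 = 0.3710465…
Then the exponent is δ²μ/(2 + δ) = (1833 − μ)² / (μ·(2 + δ)) = 77.629505.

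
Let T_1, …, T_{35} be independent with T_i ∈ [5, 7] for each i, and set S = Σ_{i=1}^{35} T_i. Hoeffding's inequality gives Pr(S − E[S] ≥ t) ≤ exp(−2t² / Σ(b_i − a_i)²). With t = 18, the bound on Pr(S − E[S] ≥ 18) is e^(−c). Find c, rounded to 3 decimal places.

4.629

Σ(b_i − a_i)² = 35·(2)² = 140.
c = 2t²/140 = 2·18²/140 = 4.6286.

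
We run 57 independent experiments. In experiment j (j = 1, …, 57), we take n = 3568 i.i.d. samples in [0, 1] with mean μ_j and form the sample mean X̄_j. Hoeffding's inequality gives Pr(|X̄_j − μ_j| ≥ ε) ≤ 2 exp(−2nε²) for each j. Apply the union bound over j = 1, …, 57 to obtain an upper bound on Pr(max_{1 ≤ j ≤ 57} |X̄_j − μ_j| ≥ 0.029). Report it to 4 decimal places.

Per-experiment Hoeffding bound: 2·exp(−2·3568·0.029²) = 2·exp(−6.00138) = 0.0049507.
Union bound over 57 events: 57·0.0049507 = 0.28219.

0.2822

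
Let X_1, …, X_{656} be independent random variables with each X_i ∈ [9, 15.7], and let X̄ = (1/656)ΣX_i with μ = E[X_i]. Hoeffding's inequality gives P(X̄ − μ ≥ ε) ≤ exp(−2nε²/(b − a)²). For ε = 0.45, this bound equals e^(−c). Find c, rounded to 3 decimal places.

5.918

c = 2nε²/(b − a)² = 2·656·0.45² / 6.7² = 5.9185.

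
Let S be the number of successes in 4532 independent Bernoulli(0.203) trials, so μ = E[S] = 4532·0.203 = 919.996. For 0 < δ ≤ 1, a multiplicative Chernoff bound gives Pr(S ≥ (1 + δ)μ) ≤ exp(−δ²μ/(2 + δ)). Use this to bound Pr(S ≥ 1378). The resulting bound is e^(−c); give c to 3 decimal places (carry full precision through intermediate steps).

91.283

Write 1378 = (1 + δ)μ, so δ = 1378/919.996 − 1 = 0.4978326…
Then the exponent is δ²μ/(2 + δ) = (1378 − μ)² / (μ·(2 + δ)) = 91.282867.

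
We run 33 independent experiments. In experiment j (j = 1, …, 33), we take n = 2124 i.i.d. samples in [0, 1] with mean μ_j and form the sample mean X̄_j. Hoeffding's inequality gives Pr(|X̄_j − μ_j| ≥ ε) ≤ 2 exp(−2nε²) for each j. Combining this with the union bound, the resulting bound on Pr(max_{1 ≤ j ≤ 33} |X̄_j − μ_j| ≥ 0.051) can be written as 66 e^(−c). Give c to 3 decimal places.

11.049

Union bound over the 33 events: Pr(max_{1 ≤ j ≤ 33} |X̄_j − μ_j| ≥ 0.051) ≤ 33·2·exp(−2nε²) = 66 exp(−2·2124·0.051²).
So c = 2·2124·0.051² = 11.0490.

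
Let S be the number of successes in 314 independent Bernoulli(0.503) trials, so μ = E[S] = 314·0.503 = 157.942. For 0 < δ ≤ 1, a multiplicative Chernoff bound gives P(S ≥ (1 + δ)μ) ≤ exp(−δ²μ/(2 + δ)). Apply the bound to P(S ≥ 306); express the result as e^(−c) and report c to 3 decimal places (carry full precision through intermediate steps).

Write 306 = (1 + δ)μ, so δ = 306/157.942 − 1 = 0.9374201…
Then the exponent is δ²μ/(2 + δ) = (306 − μ)² / (μ·(2 + δ)) = 47.249810.

47.250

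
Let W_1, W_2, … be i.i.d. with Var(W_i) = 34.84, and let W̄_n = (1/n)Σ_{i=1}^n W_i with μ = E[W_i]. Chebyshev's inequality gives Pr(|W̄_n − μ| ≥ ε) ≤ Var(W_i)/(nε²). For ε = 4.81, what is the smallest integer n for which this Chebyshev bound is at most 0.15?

11

Require 34.84/(n·4.81²) ≤ 0.15, i.e. n ≥ 34.84/(0.15·4.81²) = 10.039.
The smallest integer n is 11.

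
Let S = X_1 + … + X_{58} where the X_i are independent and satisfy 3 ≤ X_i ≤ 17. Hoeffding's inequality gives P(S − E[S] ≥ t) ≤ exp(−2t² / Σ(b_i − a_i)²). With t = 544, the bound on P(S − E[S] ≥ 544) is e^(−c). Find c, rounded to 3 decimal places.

Σ(b_i − a_i)² = 58·(14)² = 11368.
c = 2t²/11368 = 2·544²/11368 = 52.0647.

52.065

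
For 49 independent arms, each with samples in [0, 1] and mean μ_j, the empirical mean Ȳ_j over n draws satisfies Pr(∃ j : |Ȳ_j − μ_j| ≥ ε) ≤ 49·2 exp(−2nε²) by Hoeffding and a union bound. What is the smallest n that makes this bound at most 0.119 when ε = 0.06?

933

Need 2·49·exp(−2nε²) ≤ 0.119, i.e. exp(−2nε²) ≤ 0.119/98.
So 2nε² ≥ ln(98/0.119) = 6.713599.
Hence n ≥ 6.713599/(2·0.06²) = 932.444.
The smallest integer n is 933.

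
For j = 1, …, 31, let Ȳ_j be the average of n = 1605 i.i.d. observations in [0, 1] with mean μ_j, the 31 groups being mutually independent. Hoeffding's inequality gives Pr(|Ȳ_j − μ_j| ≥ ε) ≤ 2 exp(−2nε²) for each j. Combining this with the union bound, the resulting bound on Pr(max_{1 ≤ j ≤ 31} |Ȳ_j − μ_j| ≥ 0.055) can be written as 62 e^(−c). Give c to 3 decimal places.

Union bound over the 31 events: Pr(max_{1 ≤ j ≤ 31} |Ȳ_j − μ_j| ≥ 0.055) ≤ 31·2·exp(−2nε²) = 62 exp(−2·1605·0.055²).
So c = 2·1605·0.055² = 9.7103.

9.710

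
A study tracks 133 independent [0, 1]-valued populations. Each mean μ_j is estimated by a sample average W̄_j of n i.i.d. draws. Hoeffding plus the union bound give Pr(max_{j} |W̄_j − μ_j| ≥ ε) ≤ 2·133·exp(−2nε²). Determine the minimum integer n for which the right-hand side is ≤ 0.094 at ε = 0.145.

Need 2·133·exp(−2nε²) ≤ 0.094, i.e. exp(−2nε²) ≤ 0.094/266.
So 2nε² ≥ ln(266/0.094) = 7.947957.
Hence n ≥ 7.947957/(2·0.145²) = 189.012.
The smallest integer n is 190.

190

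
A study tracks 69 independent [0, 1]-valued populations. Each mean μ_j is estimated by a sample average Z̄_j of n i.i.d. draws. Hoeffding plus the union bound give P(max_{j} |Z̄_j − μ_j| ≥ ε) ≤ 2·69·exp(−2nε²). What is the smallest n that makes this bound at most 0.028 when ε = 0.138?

Need 2·69·exp(−2nε²) ≤ 0.028, i.e. exp(−2nε²) ≤ 0.028/138.
So 2nε² ≥ ln(138/0.028) = 8.502804.
Hence n ≥ 8.502804/(2·0.138²) = 223.241.
The smallest integer n is 224.

224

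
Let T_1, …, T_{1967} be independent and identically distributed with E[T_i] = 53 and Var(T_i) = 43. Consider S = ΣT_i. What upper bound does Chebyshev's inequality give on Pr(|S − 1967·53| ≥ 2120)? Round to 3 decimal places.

0.019

Var(S) = n·Var(T_i) = 1967·43 = 84581.
Chebyshev: Pr(|S − 1967·53| ≥ 2120) ≤ Var(S)/2120² = 84581/4494400 = 0.0188.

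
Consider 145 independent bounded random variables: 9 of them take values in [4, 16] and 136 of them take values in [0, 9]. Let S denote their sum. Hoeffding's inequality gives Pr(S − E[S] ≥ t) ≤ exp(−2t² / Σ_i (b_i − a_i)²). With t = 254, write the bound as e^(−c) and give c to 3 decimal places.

10.480

Σ(b_i − a_i)² = 9·12² + 136·9² = 12312.
c = 2t² / 12312 = 2·254² / 12312 = 10.4802.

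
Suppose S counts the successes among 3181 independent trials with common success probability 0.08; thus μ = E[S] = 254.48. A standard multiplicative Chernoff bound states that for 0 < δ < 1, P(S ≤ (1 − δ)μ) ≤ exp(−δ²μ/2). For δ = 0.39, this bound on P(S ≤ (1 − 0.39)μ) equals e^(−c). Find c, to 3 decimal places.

c = δ²μ/2 = 0.39²·254.48/2 = 19.3532.

19.353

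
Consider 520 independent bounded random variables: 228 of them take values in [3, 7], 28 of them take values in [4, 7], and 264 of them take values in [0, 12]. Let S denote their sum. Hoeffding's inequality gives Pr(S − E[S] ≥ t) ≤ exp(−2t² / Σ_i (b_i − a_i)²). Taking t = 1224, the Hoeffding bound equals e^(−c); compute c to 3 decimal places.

71.485

Σ(b_i − a_i)² = 228·4² + 28·3² + 264·12² = 41916.
c = 2t² / 41916 = 2·1224² / 41916 = 71.4847.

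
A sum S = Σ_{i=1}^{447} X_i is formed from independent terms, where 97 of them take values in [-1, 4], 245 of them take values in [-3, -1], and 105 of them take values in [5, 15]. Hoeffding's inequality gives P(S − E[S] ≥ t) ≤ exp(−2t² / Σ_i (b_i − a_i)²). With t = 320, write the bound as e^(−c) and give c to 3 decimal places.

14.729

Σ(b_i − a_i)² = 97·5² + 245·2² + 105·10² = 13905.
c = 2t² / 13905 = 2·320² / 13905 = 14.7285.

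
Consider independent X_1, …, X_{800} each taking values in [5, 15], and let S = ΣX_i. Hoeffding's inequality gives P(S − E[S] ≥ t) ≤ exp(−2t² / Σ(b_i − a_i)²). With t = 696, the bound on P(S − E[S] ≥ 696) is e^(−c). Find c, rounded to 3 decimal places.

12.110

Σ(b_i − a_i)² = 800·(10)² = 80000.
c = 2t²/80000 = 2·696²/80000 = 12.1104.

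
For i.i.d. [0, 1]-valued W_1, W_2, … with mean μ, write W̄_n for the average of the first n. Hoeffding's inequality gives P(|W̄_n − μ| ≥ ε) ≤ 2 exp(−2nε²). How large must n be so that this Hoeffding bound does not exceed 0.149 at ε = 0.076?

Require 2·exp(−2nε²) ≤ 0.149, i.e. 2nε² ≥ ln(2/0.149) = 2.596956.
So n ≥ 2.596956 / (2·0.076²) = 224.806.
The smallest integer n is 225.

225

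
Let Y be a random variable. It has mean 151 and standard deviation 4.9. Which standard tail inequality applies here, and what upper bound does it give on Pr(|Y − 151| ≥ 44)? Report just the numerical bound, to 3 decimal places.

0.012

Mean and variance are known, so Chebyshev's inequality applies.
Chebyshev: Pr(|Y − μ| ≥ t) ≤ Var(Y)/t².
Var(Y) = σ² = 4.9² = 24.01.
Bound = 24.01 / 1936 = 0.0124.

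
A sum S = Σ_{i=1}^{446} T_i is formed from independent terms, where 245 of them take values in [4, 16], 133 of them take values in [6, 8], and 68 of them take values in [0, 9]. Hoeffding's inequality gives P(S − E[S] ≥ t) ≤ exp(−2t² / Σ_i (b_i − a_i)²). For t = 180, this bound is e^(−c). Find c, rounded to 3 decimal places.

Σ(b_i − a_i)² = 245·12² + 133·2² + 68·9² = 41320.
c = 2t² / 41320 = 2·180² / 41320 = 1.5682.

1.568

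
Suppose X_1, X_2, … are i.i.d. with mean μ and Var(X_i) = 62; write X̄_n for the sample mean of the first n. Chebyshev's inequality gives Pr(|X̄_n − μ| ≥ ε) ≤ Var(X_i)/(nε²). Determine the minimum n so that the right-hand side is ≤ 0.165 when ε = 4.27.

Require 62/(n·4.27²) ≤ 0.165, i.e. n ≥ 62/(0.165·4.27²) = 20.609.
The smallest integer n is 21.

21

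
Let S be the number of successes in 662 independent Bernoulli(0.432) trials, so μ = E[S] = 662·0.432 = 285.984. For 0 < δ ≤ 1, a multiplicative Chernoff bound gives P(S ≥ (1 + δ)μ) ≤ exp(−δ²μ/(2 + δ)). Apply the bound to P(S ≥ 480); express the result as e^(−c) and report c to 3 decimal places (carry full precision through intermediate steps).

Write 480 = (1 + δ)μ, so δ = 480/285.984 − 1 = 0.6784156…
Then the exponent is δ²μ/(2 + δ) = (480 − μ)² / (μ·(2 + δ)) = 49.142291.

49.142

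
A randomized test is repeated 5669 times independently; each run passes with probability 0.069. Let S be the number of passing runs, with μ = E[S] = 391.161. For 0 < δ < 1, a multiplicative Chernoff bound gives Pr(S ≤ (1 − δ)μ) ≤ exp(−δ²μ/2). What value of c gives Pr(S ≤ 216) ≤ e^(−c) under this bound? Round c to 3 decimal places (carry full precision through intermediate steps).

39.218

Write 216 = (1 − δ)μ, so δ = 1 − 216/391.161 = 0.4477977…
Then the exponent is δ²μ/2 = (μ − 216)²/(2μ) = 39.218347.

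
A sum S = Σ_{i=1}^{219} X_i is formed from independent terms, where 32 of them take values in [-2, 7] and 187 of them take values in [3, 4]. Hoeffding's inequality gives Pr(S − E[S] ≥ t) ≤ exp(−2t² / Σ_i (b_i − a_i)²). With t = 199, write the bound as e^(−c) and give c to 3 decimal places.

Σ(b_i − a_i)² = 32·9² + 187·1² = 2779.
c = 2t² / 2779 = 2·199² / 2779 = 28.5002.

28.500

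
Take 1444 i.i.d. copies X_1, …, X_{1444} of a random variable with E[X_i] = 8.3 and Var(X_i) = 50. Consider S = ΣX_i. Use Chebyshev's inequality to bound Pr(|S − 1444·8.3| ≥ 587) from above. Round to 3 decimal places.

0.210

Var(S) = n·Var(X_i) = 1444·50 = 72200.
Chebyshev: Pr(|S − 1444·8.3| ≥ 587) ≤ Var(S)/587² = 72200/344569 = 0.2095.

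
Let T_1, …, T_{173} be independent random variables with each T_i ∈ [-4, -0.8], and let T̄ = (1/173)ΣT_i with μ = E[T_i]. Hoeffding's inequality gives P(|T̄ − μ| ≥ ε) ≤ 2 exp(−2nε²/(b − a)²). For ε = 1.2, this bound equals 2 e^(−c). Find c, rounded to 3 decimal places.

48.656

c = 2nε²/(b − a)² = 2·173·1.2² / 3.2² = 48.6562.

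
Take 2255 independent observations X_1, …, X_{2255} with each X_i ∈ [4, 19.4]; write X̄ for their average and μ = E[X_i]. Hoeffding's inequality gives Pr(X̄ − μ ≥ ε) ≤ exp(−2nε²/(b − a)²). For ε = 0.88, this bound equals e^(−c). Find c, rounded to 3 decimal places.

c = 2nε²/(b − a)² = 2·2255·0.88² / 15.4² = 14.7265.

14.727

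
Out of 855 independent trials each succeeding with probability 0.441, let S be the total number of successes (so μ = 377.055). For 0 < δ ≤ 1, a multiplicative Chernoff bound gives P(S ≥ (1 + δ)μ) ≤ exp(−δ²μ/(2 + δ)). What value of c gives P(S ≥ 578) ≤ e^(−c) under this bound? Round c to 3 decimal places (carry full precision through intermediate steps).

Write 578 = (1 + δ)μ, so δ = 578/377.055 − 1 = 0.5329329…
Then the exponent is δ²μ/(2 + δ) = (578 − μ)² / (μ·(2 + δ)) = 42.279128.

42.279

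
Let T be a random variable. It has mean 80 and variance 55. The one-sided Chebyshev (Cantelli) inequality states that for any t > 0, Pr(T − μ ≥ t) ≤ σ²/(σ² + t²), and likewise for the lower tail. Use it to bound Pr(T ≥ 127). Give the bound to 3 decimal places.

0.024

Here σ² = 55 and t = 47, so σ² + t² = 2264.
Cantelli's bound: 55/2264 = 0.0243.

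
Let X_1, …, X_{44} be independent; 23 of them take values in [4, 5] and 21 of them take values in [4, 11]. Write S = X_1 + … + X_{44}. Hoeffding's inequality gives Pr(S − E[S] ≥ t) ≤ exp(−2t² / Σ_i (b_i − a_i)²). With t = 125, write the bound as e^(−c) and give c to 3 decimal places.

Σ(b_i − a_i)² = 23·1² + 21·7² = 1052.
c = 2t² / 1052 = 2·125² / 1052 = 29.7053.

29.705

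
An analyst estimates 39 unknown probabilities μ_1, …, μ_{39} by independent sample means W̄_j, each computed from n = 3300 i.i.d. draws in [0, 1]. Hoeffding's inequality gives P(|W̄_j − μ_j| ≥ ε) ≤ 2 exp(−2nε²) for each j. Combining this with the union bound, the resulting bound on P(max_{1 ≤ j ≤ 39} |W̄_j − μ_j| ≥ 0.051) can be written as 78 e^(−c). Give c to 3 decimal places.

17.167

Union bound over the 39 events: P(max_{1 ≤ j ≤ 39} |W̄_j − μ_j| ≥ 0.051) ≤ 39·2·exp(−2nε²) = 78 exp(−2·3300·0.051²).
So c = 2·3300·0.051² = 17.1666.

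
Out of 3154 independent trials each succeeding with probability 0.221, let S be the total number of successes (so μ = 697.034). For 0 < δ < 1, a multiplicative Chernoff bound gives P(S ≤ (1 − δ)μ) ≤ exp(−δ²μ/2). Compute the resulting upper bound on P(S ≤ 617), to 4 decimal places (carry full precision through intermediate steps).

Write 617 = (1 − δ)μ, so δ = 1 − 617/697.034 = 0.1148208…
Then the exponent is δ²μ/2 = (μ − 617)²/(2μ) = 4.594784.
Bound = exp(−4.594784) = 0.01010.

0.0101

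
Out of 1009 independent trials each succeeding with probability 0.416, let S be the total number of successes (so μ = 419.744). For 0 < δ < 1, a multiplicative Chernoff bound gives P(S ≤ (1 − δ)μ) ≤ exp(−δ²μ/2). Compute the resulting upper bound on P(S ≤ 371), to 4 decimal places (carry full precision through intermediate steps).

0.0590

Write 371 = (1 − δ)μ, so δ = 1 − 371/419.744 = 0.1161279…
Then the exponent is δ²μ/2 = (μ − 371)²/(2μ) = 2.830270.
Bound = exp(−2.830270) = 0.05900.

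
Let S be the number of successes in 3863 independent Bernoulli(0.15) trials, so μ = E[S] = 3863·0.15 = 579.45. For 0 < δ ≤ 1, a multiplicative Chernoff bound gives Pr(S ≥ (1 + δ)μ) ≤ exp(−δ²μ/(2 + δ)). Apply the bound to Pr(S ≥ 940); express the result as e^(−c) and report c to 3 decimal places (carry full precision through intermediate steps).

Write 940 = (1 + δ)μ, so δ = 940/579.45 − 1 = 0.622228…
Then the exponent is δ²μ/(2 + δ) = (940 − μ)² / (μ·(2 + δ)) = 85.554841.

85.555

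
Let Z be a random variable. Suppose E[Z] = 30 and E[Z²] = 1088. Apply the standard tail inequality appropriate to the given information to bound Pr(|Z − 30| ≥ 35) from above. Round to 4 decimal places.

The first two moments determine the variance, so Chebyshev's inequality is the sharpest standard bound available.
Var(Z) = E[Z²] − (E[Z])² = 1088 − 900 = 188.
Chebyshev's inequality: Pr(|Z − μ| ≥ t) ≤ Var(Z)/t² = 188/1225 = 0.1535.

0.1535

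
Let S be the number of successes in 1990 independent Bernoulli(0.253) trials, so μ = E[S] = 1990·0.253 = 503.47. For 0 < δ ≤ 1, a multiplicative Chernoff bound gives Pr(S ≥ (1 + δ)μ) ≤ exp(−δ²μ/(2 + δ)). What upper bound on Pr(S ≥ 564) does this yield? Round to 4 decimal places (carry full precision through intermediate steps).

Write 564 = (1 + δ)μ, so δ = 564/503.47 − 1 = 0.1202256…
Then the exponent is δ²μ/(2 + δ) = (564 − μ)² / (μ·(2 + δ)) = 3.432303.
Bound = exp(−3.432303) = 0.03231.

0.0323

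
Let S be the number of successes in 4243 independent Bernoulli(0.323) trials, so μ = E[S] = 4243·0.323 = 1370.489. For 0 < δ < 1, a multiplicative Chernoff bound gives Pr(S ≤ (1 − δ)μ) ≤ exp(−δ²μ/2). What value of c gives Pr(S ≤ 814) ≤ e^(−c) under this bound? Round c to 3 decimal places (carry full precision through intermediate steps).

Write 814 = (1 − δ)μ, so δ = 1 − 814/1370.489 = 0.4060514…
Then the exponent is δ²μ/2 = (μ − 814)²/(2μ) = 112.981573.

112.982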